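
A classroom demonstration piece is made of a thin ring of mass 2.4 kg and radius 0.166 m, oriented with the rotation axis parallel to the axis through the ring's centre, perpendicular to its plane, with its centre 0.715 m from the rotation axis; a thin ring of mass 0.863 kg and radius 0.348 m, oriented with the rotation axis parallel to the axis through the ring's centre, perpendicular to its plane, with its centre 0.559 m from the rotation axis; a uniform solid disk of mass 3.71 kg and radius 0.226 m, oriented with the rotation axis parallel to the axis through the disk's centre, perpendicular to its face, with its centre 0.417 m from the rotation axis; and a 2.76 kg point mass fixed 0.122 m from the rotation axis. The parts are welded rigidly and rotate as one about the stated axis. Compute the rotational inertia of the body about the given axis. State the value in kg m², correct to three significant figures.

Thin ring: I_cm = MR² = (2.4)(0.166)² = 0.066134 kg m²; centre at d = 0.715 m, so the parallel axis theorem gives I = 0.066134 + (2.4)(0.715)² = 1.2931 kg m².
Thin ring: I_cm = MR² = (0.863)(0.348)² = 0.10451 kg m²; centre at d = 0.559 m, so the parallel axis theorem gives I = 0.10451 + (0.863)(0.559)² = 0.37418 kg m².
Solid disk: I_cm = (1/2)MR² = (1/2)(3.71)(0.226)² = 0.094746 kg m²; centre at d = 0.417 m, so the parallel axis theorem gives I = 0.094746 + (3.71)(0.417)² = 0.73987 kg m².
Point mass: I_cm = 0; centre at d = 0.122 m, so the parallel axis theorem gives I = 0 + (2.76)(0.122)² = 0.04108 kg m².
Total I = 1.2931 + 0.37418 + 0.73987 + 0.04108 = 2.4482 kg m².

2.45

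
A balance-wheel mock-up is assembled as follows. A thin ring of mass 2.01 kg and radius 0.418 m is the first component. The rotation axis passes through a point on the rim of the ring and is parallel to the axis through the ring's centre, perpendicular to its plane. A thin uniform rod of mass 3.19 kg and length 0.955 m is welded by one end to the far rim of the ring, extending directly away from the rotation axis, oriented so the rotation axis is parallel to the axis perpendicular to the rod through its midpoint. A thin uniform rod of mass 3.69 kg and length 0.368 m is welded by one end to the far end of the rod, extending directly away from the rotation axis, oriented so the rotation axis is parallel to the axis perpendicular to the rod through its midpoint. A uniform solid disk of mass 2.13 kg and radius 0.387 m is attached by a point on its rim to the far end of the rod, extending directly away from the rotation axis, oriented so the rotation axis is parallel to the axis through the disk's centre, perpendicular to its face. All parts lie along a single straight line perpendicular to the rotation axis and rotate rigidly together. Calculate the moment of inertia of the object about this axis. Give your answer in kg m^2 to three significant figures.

Thin ring: I_cm = MR² = (2.01)(0.418)² = 0.3512 kg m^2; centre at d = 0.418 m, so the parallel axis theorem gives I = 0.3512 + (2.01)(0.418)² = 0.70239 kg m^2.
Thin rod: I_cm = (1/12)ML² = (1/12)(3.19)(0.955)² = 0.24245 kg m^2; centre at d = 0.418 + 0.418 + 0.4775 = 1.3135 m, so the parallel axis theorem gives I = 0.24245 + (3.19)(1.3135)² = 5.7461 kg m^2.
Thin rod: I_cm = (1/12)ML² = (1/12)(3.69)(0.368)² = 0.041643 kg m^2; centre at d = 0.418 + 0.418 + 0.4775 + 0.4775 + 0.184 = 1.975 m, so the parallel axis theorem gives I = 0.041643 + (3.69)(1.975)² = 14.435 kg m^2.
Solid disk: I_cm = (1/2)MR² = (1/2)(2.13)(0.387)² = 0.1595 kg m^2; centre at d = 0.418 + 0.418 + 0.4775 + 0.4775 + 0.184 + 0.184 + 0.387 = 2.546 m, so the parallel axis theorem gives I = 0.1595 + (2.13)(2.546)² = 13.966 kg m^2.
Total I = 0.70239 + 5.7461 + 14.435 + 13.966 = 34.85 kg m^2.

34.8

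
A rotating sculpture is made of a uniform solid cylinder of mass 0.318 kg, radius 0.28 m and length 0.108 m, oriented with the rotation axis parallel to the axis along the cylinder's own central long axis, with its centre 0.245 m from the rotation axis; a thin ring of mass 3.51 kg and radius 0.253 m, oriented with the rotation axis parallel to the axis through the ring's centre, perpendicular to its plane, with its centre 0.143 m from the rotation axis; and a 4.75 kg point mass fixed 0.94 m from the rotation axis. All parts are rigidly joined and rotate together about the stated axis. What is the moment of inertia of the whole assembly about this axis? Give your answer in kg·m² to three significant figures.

Solid cylinder: I_cm = (1/2)MR² = (1/2)(0.318)(0.28)² = 0.012466 kg·m²; centre at d = 0.245 m, so I = I_cm + Md² gives I = 0.012466 + (0.318)(0.245)² = 0.031554 kg·m².
Thin ring: I_cm = MR² = (3.51)(0.253)² = 0.22467 kg·m²; centre at d = 0.143 m, so I = I_cm + Md² gives I = 0.22467 + (3.51)(0.143)² = 0.29645 kg·m².
Point mass: I_cm = 0; centre at d = 0.94 m, so I = I_cm + Md² gives I = 0 + (4.75)(0.94)² = 4.1971 kg·m².
Total I = 0.031554 + 0.29645 + 4.1971 = 4.5251 kg·m².

4.53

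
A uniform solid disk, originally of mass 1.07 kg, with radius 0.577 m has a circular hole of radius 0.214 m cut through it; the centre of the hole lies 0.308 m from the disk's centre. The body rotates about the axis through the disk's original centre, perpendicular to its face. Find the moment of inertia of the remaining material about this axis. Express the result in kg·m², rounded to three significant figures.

Unpierced body about its centre: I₀ = (1/2)MR² = (1/2)(1.07)(0.577)² = 0.17812 kg·m².
The removed disk has mass m = M·(r/R)² = (1.07)(0.214/0.577)² = 0.14718 kg (same uniform areal density).
Its moment of inertia about the rotation axis (parallel-axis theorem): I_hole = (1/2)mr² + md² = (1/2)(0.14718)(0.214)² + (0.14718)(0.308)² = 0.017333 kg·m².
Treating the hole as negative mass, I = I₀ − I_hole = 0.17812 − 0.017333 = 0.16078 kg·m².

0.161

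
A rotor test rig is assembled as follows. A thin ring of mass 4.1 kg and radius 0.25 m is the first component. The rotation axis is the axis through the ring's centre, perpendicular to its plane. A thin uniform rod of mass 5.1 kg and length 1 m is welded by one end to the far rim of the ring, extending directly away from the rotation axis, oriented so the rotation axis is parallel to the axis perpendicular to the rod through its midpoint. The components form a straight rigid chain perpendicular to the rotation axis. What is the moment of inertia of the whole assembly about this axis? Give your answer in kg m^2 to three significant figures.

Thin ring: I_cm = MR² = (4.1)(0.25)² = 0.25625 kg m^2; axis through the centre, so I = 0.25625 kg m^2.
Thin rod: I_cm = (1/12)ML² = (1/12)(5.1)(1)² = 0.425 kg m^2; centre at d = 0.25 + 0.5 = 0.75 m, so I = I_cm + Md² gives I = 0.425 + (5.1)(0.75)² = 3.2937 kg m^2.
Total I = 0.25625 + 3.2937 = 3.55 kg m^2.

3.55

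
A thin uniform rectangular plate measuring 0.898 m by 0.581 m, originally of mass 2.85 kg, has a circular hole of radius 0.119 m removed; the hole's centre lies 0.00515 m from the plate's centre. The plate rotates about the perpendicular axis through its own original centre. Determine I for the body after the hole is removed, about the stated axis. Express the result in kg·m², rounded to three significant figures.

0.270

Unpierced body about its centre: I₀ = (1/12)M(a²+b²) = (1/12)(2.85)[(0.898)² + (0.581)²] = 0.27169 kg·m².
The removed disk has mass m = M·πr²/(ab) = (2.85)·π(0.119)²/(0.898·0.581) = 0.24302 kg (same uniform areal density).
Its moment of inertia about the rotation axis (parallel-axis theorem): I_hole = (1/2)mr² + md² = (1/2)(0.24302)(0.119)² + (0.24302)(0.00515)² = 0.0017271 kg·m².
Treating the hole as negative mass, I = I₀ − I_hole = 0.27169 − 0.0017271 = 0.26996 kg·m².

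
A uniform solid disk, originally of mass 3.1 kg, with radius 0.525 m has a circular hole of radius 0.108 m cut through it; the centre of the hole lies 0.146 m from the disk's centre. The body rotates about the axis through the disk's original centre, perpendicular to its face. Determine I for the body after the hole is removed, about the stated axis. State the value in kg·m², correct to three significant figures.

0.424

Unpierced body about its centre: I₀ = (1/2)MR² = (1/2)(3.1)(0.525)² = 0.42722 kg·m².
The removed disk has mass m = M·(r/R)² = (3.1)(0.108/0.525)² = 0.13119 kg (same uniform areal density).
Its moment of inertia about the rotation axis (parallel-axis theorem): I_hole = (1/2)mr² + md² = (1/2)(0.13119)(0.108)² + (0.13119)(0.146)² = 0.0035615 kg·m².
Treating the hole as negative mass, I = I₀ − I_hole = 0.42722 − 0.0035615 = 0.42366 kg·m².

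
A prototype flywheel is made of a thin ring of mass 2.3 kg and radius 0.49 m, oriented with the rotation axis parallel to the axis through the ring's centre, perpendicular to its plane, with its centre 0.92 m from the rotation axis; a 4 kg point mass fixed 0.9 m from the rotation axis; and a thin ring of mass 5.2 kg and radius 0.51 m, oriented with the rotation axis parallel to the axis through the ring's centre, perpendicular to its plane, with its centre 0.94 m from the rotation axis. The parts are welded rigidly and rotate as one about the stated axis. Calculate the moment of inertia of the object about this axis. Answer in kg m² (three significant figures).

11.7

Thin ring: I_cm = MR² = (2.3)(0.49)² = 0.55223 kg m²; centre at d = 0.92 m, so I = I_cm + Md² gives I = 0.55223 + (2.3)(0.92)² = 2.4989 kg m².
Point mass: I_cm = 0; centre at d = 0.9 m, so I = I_cm + Md² gives I = 0 + (4)(0.9)² = 3.24 kg m².
Thin ring: I_cm = MR² = (5.2)(0.51)² = 1.3525 kg m²; centre at d = 0.94 m, so I = I_cm + Md² gives I = 1.3525 + (5.2)(0.94)² = 5.9472 kg m².
Total I = 2.4989 + 3.24 + 5.9472 = 11.686 kg m².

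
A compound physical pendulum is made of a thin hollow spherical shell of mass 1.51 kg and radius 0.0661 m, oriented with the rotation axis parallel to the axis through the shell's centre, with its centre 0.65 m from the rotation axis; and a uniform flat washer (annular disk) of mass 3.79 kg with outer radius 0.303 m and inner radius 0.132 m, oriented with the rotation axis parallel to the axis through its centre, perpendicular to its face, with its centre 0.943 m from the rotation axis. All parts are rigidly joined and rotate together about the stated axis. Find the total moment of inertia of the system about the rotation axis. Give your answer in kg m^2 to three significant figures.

4.22

Spherical shell: I_cm = (2/3)MR² = (2/3)(1.51)(0.0661)² = 0.0043983 kg m^2; centre at d = 0.65 m, so the parallel axis theorem gives I = 0.0043983 + (1.51)(0.65)² = 0.64237 kg m^2.
Annular disk: I_cm = (1/2)M(R²+r²) = (1/2)(3.79)[(0.303)² + (0.132)²] = 0.207 kg m^2; centre at d = 0.943 m, so the parallel axis theorem gives I = 0.207 + (3.79)(0.943)² = 3.5773 kg m^2.
Total I = 0.64237 + 3.5773 = 4.2196 kg m^2.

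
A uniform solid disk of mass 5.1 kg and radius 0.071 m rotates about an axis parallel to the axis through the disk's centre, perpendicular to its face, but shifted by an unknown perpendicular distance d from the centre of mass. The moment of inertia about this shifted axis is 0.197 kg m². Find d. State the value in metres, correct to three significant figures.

0.190

About the centre-of-mass axis, I_cm = (1/2)MR² = (1/2)(5.1)(0.071)² = 0.012855 kg m².
Parallel axis theorem: I = I_cm + Md², so Md² = 0.197 − 0.012855 = 0.18415 kg m².
d = √(0.18415 / 5.1) = 0.19002 m.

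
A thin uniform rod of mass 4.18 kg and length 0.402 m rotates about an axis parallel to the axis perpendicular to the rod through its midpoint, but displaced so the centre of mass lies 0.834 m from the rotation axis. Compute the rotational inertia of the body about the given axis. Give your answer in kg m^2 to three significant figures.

I_cm = (1/12)ML² = (1/12)(4.18)(0.402)² = 0.056292 kg m^2; centre at d = 0.834 m, so the parallel axis theorem gives I = 0.056292 + (4.18)(0.834)² = 2.9637 kg m^2.

2.96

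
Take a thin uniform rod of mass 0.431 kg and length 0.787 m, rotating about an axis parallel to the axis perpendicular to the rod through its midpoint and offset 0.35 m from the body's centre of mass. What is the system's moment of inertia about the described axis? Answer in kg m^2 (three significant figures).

I_cm = (1/12)ML² = (1/12)(0.431)(0.787)² = 0.022246 kg m^2; centre at d = 0.35 m, so I = I_cm + Md² gives I = 0.022246 + (0.431)(0.35)² = 0.075043 kg m^2.

0.0750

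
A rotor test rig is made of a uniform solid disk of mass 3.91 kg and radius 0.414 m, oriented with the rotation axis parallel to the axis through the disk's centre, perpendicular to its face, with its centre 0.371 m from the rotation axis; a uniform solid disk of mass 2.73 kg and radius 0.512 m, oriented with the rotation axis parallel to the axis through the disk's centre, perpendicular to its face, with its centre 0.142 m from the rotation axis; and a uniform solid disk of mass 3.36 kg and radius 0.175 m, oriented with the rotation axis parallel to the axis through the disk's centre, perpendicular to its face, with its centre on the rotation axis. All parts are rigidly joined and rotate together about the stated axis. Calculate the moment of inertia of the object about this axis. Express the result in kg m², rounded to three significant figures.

1.34

Solid disk: I_cm = (1/2)MR² = (1/2)(3.91)(0.414)² = 0.33508 kg m²; centre at d = 0.371 m, so the parallel axis theorem gives I = 0.33508 + (3.91)(0.371)² = 0.87326 kg m².
Solid disk: I_cm = (1/2)MR² = (1/2)(2.73)(0.512)² = 0.35783 kg m²; centre at d = 0.142 m, so the parallel axis theorem gives I = 0.35783 + (2.73)(0.142)² = 0.41287 kg m².
Solid disk: I_cm = (1/2)MR² = (1/2)(3.36)(0.175)² = 0.05145 kg m²; axis through the centre, so I = 0.05145 kg m².
Total I = 0.87326 + 0.41287 + 0.05145 = 1.3376 kg m².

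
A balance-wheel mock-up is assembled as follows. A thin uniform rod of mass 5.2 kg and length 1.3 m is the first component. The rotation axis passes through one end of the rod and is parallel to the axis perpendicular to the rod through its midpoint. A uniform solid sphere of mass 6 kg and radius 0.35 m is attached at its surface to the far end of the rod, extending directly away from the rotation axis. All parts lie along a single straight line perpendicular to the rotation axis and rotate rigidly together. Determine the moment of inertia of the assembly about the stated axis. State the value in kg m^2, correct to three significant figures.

Thin rod: I_cm = (1/12)ML² = (1/12)(5.2)(1.3)² = 0.73233 kg m^2; centre at d = 0.65 m, so the parallel axis theorem gives I = 0.73233 + (5.2)(0.65)² = 2.9293 kg m^2.
Solid sphere: I_cm = (2/5)MR² = (2/5)(6)(0.35)² = 0.294 kg m^2; centre at d = 0.65 + 0.65 + 0.35 = 1.65 m, so the parallel axis theorem gives I = 0.294 + (6)(1.65)² = 16.629 kg m^2.
Total I = 2.9293 + 16.629 = 19.558 kg m^2.

19.6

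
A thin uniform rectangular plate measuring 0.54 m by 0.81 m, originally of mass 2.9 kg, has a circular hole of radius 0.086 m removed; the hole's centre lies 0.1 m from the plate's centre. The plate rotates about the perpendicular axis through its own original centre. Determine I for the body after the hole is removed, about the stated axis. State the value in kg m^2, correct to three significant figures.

0.227

Unpierced body about its centre: I₀ = (1/12)M(a²+b²) = (1/12)(2.9)[(0.54)² + (0.81)²] = 0.22903 kg m^2.
The removed disk has mass m = M·πr²/(ab) = (2.9)·π(0.086)²/(0.54·0.81) = 0.15405 kg (same uniform areal density).
Its moment of inertia about the rotation axis (parallel-axis theorem): I_hole = (1/2)mr² + md² = (1/2)(0.15405)(0.086)² + (0.15405)(0.1)² = 0.0021102 kg m^2.
Treating the hole as negative mass, I = I₀ − I_hole = 0.22903 − 0.0021102 = 0.22692 kg m^2.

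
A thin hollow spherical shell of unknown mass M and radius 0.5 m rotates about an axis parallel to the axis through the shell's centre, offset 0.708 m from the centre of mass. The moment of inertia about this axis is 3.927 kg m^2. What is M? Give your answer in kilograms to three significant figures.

5.88

I = I_cm + Md² = (2/3)MR² + Md² = M·[0.666667·(0.5)² + (0.708)²] = M·0.66793.
So M = 3.927 / 0.66793 = 5.8794 kg.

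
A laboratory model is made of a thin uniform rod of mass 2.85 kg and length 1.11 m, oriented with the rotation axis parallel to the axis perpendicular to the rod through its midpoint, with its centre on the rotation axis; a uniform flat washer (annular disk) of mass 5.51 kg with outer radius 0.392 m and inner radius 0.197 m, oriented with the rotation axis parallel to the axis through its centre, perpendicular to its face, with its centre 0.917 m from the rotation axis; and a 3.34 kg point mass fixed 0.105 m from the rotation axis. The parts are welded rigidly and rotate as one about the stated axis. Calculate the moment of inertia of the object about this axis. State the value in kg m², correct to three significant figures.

Thin rod: I_cm = (1/12)ML² = (1/12)(2.85)(1.11)² = 0.29262 kg m²; axis through the centre, so I = 0.29262 kg m².
Annular disk: I_cm = (1/2)M(R²+r²) = (1/2)(5.51)[(0.392)² + (0.197)²] = 0.53026 kg m²; centre at d = 0.917 m, so I = I_cm + Md² gives I = 0.53026 + (5.51)(0.917)² = 5.1636 kg m².
Point mass: I_cm = 0; centre at d = 0.105 m, so I = I_cm + Md² gives I = 0 + (3.34)(0.105)² = 0.036823 kg m².
Total I = 0.29262 + 5.1636 + 0.036823 = 5.493 kg m².

5.49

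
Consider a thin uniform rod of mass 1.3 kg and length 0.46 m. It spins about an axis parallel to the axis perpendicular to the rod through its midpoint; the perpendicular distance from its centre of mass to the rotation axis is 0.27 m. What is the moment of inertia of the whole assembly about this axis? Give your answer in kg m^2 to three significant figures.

0.118

I_cm = (1/12)ML² = (1/12)(1.3)(0.46)² = 0.022923 kg m^2; centre at d = 0.27 m, so I = I_cm + Md² gives I = 0.022923 + (1.3)(0.27)² = 0.11769 kg m^2.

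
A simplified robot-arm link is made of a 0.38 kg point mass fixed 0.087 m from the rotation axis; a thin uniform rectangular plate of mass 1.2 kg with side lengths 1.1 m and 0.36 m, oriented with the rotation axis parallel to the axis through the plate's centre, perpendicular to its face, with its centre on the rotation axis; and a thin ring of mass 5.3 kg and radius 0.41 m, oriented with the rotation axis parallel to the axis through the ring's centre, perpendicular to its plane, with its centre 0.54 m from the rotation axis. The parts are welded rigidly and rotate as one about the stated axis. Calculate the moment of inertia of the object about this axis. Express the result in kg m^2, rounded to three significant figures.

2.57

Point mass: I_cm = 0; centre at d = 0.087 m, so the parallel axis theorem gives I = 0 + (0.38)(0.087)² = 0.0028762 kg m^2.
Rectangular plate: I_cm = (1/12)M(a²+b²) = (1/12)(1.2)[(1.1)² + (0.36)²] = 0.13396 kg m^2; axis through the centre, so I = 0.13396 kg m^2.
Thin ring: I_cm = MR² = (5.3)(0.41)² = 0.89093 kg m^2; centre at d = 0.54 m, so the parallel axis theorem gives I = 0.89093 + (5.3)(0.54)² = 2.4364 kg m^2.
Total I = 0.0028762 + 0.13396 + 2.4364 = 2.5732 kg m^2.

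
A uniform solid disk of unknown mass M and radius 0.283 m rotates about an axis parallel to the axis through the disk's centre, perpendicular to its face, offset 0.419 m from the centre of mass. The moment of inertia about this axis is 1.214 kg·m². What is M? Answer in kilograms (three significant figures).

I = I_cm + Md² = (1/2)MR² + Md² = M·[0.5·(0.283)² + (0.419)²] = M·0.21561.
So M = 1.214 / 0.21561 = 5.6307 kg.

5.63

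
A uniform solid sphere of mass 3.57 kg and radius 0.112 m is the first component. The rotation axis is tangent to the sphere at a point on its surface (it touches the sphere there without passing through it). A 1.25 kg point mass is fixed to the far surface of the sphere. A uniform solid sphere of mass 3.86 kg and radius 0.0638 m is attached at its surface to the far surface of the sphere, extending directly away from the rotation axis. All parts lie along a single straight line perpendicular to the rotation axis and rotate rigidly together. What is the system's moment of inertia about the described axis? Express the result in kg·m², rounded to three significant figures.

Solid sphere: I_cm = (2/5)MR² = (2/5)(3.57)(0.112)² = 0.017913 kg·m²; centre at d = 0.112 m, so the parallel axis theorem gives I = 0.017913 + (3.57)(0.112)² = 0.062695 kg·m².
Point mass: I_cm = 0; centre at d = 0.112 + 0.112 = 0.224 m, so the parallel axis theorem gives I = 0 + (1.25)(0.224)² = 0.06272 kg·m².
Solid sphere: I_cm = (2/5)MR² = (2/5)(3.86)(0.0638)² = 0.0062848 kg·m²; centre at d = 0.112 + 0.112 + 0.0638 = 0.2878 m, so the parallel axis theorem gives I = 0.0062848 + (3.86)(0.2878)² = 0.326 kg·m².
Total I = 0.062695 + 0.06272 + 0.326 = 0.45142 kg·m².

0.451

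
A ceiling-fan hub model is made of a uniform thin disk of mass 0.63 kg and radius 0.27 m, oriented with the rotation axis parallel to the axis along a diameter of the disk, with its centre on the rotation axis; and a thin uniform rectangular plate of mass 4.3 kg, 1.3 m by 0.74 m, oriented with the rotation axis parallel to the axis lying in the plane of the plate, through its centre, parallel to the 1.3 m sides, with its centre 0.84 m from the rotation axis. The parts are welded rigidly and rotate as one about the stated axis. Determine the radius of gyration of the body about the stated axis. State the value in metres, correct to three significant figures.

0.811

Thin disk: I_cm = (1/4)MR² = (1/4)(0.63)(0.27)² = 0.011482 kg m^2; axis through the centre, so I = 0.011482 kg m^2.
Rectangular plate: I_cm = (1/12)Mb² = (1/12)(4.3)(0.74)² = 0.19622 kg m^2; centre at d = 0.84 m, so I = I_cm + Md² gives I = 0.19622 + (4.3)(0.84)² = 3.2303 kg m^2.
Total I = 3.2418 kg m^2; total mass M = 4.93 kg.
k = √(I/M) = √(3.2418/4.93) = 0.8109 m.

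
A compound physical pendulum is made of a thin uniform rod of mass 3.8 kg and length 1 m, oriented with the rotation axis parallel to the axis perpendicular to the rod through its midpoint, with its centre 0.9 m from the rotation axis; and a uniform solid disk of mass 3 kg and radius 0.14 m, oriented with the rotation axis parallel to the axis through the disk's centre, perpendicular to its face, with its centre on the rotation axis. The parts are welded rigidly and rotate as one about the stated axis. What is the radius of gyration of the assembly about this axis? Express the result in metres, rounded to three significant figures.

Thin rod: I_cm = (1/12)ML² = (1/12)(3.8)(1)² = 0.31667 kg·m²; centre at d = 0.9 m, so the parallel axis theorem gives I = 0.31667 + (3.8)(0.9)² = 3.3947 kg·m².
Solid disk: I_cm = (1/2)MR² = (1/2)(3)(0.14)² = 0.0294 kg·m²; axis through the centre, so I = 0.0294 kg·m².
Total I = 3.4241 kg·m²; total mass M = 6.8 kg.
k = √(I/M) = √(3.4241/6.8) = 0.7096 m.

0.710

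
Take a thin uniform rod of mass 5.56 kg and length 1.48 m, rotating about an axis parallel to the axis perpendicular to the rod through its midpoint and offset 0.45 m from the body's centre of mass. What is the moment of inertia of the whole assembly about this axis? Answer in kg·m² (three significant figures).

I_cm = (1/12)ML² = (1/12)(5.56)(1.48)² = 1.0149 kg·m²; centre at d = 0.45 m, so the parallel axis theorem gives I = 1.0149 + (5.56)(0.45)² = 2.1408 kg·m².

2.14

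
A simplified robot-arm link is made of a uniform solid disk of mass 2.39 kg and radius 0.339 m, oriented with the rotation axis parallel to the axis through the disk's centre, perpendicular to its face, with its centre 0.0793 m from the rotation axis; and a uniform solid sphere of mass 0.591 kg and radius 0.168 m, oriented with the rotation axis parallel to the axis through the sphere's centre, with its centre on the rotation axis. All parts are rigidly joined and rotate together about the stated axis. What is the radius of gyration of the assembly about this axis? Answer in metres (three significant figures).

Solid disk: I_cm = (1/2)MR² = (1/2)(2.39)(0.339)² = 0.13733 kg m^2; centre at d = 0.0793 m, so the parallel axis theorem gives I = 0.13733 + (2.39)(0.0793)² = 0.15236 kg m^2.
Solid sphere: I_cm = (2/5)MR² = (2/5)(0.591)(0.168)² = 0.0066722 kg m^2; axis through the centre, so I = 0.0066722 kg m^2.
Total I = 0.15903 kg m^2; total mass M = 2.981 kg.
k = √(I/M) = √(0.15903/2.981) = 0.23097 m.

0.231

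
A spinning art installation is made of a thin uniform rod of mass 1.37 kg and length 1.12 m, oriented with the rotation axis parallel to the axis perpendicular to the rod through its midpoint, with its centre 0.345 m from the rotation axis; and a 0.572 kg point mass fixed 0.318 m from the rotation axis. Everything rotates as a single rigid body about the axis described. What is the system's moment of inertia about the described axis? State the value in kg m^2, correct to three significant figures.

0.364

Thin rod: I_cm = (1/12)ML² = (1/12)(1.37)(1.12)² = 0.14321 kg m^2; centre at d = 0.345 m, so I = I_cm + Md² gives I = 0.14321 + (1.37)(0.345)² = 0.30627 kg m^2.
Point mass: I_cm = 0; centre at d = 0.318 m, so I = I_cm + Md² gives I = 0 + (0.572)(0.318)² = 0.057843 kg m^2.
Total I = 0.30627 + 0.057843 = 0.36412 kg m^2.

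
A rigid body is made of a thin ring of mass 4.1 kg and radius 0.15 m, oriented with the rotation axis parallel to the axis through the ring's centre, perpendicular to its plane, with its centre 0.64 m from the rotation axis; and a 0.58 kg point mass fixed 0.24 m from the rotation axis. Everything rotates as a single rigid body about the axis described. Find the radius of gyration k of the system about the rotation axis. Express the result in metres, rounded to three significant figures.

0.621

Thin ring: I_cm = MR² = (4.1)(0.15)² = 0.09225 kg m²; centre at d = 0.64 m, so the parallel axis theorem gives I = 0.09225 + (4.1)(0.64)² = 1.7716 kg m².
Point mass: I_cm = 0; centre at d = 0.24 m, so the parallel axis theorem gives I = 0 + (0.58)(0.24)² = 0.033408 kg m².
Total I = 1.805 kg m²; total mass M = 4.68 kg.
k = √(I/M) = √(1.805/4.68) = 0.62104 m.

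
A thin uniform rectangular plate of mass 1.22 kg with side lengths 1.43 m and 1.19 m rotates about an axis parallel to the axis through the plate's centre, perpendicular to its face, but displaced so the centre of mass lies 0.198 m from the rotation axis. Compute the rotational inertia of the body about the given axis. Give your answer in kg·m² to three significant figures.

I_cm = (1/12)M(a²+b²) = (1/12)(1.22)[(1.43)² + (1.19)²] = 0.35187 kg·m²; centre at d = 0.198 m, so I = I_cm + Md² gives I = 0.35187 + (1.22)(0.198)² = 0.3997 kg·m².

0.400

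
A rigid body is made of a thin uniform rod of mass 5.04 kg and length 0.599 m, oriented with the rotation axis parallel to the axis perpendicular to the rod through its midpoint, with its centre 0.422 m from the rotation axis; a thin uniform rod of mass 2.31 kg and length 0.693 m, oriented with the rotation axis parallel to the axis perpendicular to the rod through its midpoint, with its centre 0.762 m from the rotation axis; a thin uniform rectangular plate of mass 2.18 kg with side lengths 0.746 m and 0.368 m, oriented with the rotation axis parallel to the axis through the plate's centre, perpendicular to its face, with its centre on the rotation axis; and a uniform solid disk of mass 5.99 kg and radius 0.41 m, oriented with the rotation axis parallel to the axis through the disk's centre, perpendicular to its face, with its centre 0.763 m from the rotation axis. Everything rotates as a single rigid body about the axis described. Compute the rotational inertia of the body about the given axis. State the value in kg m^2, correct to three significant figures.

Thin rod: I_cm = (1/12)ML² = (1/12)(5.04)(0.599)² = 0.1507 kg m^2; centre at d = 0.422 m, so the parallel axis theorem gives I = 0.1507 + (5.04)(0.422)² = 1.0482 kg m^2.
Thin rod: I_cm = (1/12)ML² = (1/12)(2.31)(0.693)² = 0.092448 kg m^2; centre at d = 0.762 m, so the parallel axis theorem gives I = 0.092448 + (2.31)(0.762)² = 1.4337 kg m^2.
Rectangular plate: I_cm = (1/12)M(a²+b²) = (1/12)(2.18)[(0.746)² + (0.368)²] = 0.1257 kg m^2; axis through the centre, so I = 0.1257 kg m^2.
Solid disk: I_cm = (1/2)MR² = (1/2)(5.99)(0.41)² = 0.50346 kg m^2; centre at d = 0.763 m, so the parallel axis theorem gives I = 0.50346 + (5.99)(0.763)² = 3.9907 kg m^2.
Total I = 1.0482 + 1.4337 + 0.1257 + 3.9907 = 6.5983 kg m^2.

6.60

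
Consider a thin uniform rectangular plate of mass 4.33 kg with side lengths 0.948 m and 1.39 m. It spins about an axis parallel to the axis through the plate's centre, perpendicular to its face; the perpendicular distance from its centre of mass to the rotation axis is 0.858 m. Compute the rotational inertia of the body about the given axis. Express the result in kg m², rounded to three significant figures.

4.21

I_cm = (1/12)M(a²+b²) = (1/12)(4.33)[(0.948)² + (1.39)²] = 1.0214 kg m²; centre at d = 0.858 m, so the parallel axis theorem gives I = 1.0214 + (4.33)(0.858)² = 4.209 kg m².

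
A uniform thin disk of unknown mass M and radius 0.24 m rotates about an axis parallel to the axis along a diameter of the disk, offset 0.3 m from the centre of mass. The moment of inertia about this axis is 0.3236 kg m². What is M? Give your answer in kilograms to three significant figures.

I = I_cm + Md² = (1/4)MR² + Md² = M·[0.25·(0.24)² + (0.3)²] = M·0.1044.
So M = 0.3236 / 0.1044 = 3.0996 kg.

3.10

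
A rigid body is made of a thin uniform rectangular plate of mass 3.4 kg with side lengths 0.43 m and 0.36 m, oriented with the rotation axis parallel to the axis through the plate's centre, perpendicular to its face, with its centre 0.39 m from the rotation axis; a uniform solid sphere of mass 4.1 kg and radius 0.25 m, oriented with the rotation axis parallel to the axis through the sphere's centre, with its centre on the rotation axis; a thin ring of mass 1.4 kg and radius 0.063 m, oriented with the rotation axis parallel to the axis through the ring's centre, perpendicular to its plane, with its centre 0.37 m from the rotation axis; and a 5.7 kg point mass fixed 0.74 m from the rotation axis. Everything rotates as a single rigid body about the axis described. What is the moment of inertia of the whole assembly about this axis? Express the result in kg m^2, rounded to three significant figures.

Rectangular plate: I_cm = (1/12)M(a²+b²) = (1/12)(3.4)[(0.43)² + (0.36)²] = 0.089108 kg m^2; centre at d = 0.39 m, so I = I_cm + Md² gives I = 0.089108 + (3.4)(0.39)² = 0.60625 kg m^2.
Solid sphere: I_cm = (2/5)MR² = (2/5)(4.1)(0.25)² = 0.1025 kg m^2; axis through the centre, so I = 0.1025 kg m^2.
Thin ring: I_cm = MR² = (1.4)(0.063)² = 0.0055566 kg m^2; centre at d = 0.37 m, so I = I_cm + Md² gives I = 0.0055566 + (1.4)(0.37)² = 0.19722 kg m^2.
Point mass: I_cm = 0; centre at d = 0.74 m, so I = I_cm + Md² gives I = 0 + (5.7)(0.74)² = 3.1213 kg m^2.
Total I = 0.60625 + 0.1025 + 0.19722 + 3.1213 = 4.0273 kg m^2.

4.03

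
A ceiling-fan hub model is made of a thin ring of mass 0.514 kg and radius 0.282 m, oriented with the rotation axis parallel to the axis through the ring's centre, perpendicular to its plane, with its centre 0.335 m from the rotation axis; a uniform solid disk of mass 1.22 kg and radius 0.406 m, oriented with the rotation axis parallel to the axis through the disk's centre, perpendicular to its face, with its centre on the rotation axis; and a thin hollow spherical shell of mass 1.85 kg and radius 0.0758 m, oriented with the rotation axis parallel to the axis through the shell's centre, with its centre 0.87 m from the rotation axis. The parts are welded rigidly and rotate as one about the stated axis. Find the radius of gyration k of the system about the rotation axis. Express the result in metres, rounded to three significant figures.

Thin ring: I_cm = MR² = (0.514)(0.282)² = 0.040875 kg m²; centre at d = 0.335 m, so I = I_cm + Md² gives I = 0.040875 + (0.514)(0.335)² = 0.098559 kg m².
Solid disk: I_cm = (1/2)MR² = (1/2)(1.22)(0.406)² = 0.10055 kg m²; axis through the centre, so I = 0.10055 kg m².
Spherical shell: I_cm = (2/3)MR² = (2/3)(1.85)(0.0758)² = 0.0070863 kg m²; centre at d = 0.87 m, so I = I_cm + Md² gives I = 0.0070863 + (1.85)(0.87)² = 1.4074 kg m².
Total I = 1.6065 kg m²; total mass M = 3.584 kg.
k = √(I/M) = √(1.6065/3.584) = 0.6695 m.

0.670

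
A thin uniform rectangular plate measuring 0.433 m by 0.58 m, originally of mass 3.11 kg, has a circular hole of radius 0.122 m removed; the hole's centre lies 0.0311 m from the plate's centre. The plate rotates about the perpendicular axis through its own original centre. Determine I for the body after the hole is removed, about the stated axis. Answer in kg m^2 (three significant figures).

Unpierced body about its centre: I₀ = (1/12)M(a²+b²) = (1/12)(3.11)[(0.433)² + (0.58)²] = 0.13577 kg m^2.
The removed disk has mass m = M·πr²/(ab) = (3.11)·π(0.122)²/(0.433·0.58) = 0.57905 kg (same uniform areal density).
Its moment of inertia about the rotation axis (parallel-axis theorem): I_hole = (1/2)mr² + md² = (1/2)(0.57905)(0.122)² + (0.57905)(0.0311)² = 0.0048693 kg m^2.
Treating the hole as negative mass, I = I₀ − I_hole = 0.13577 − 0.0048693 = 0.13091 kg m^2.

0.131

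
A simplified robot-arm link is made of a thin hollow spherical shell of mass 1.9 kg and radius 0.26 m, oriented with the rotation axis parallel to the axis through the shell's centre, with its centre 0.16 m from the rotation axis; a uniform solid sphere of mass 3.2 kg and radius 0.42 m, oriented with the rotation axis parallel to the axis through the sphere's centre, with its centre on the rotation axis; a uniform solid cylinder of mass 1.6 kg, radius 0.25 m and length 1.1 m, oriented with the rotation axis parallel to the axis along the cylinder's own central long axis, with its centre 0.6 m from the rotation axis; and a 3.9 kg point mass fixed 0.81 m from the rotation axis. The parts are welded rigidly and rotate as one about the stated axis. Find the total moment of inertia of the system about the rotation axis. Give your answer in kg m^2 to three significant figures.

Spherical shell: I_cm = (2/3)MR² = (2/3)(1.9)(0.26)² = 0.085627 kg m^2; centre at d = 0.16 m, so I = I_cm + Md² gives I = 0.085627 + (1.9)(0.16)² = 0.13427 kg m^2.
Solid sphere: I_cm = (2/5)MR² = (2/5)(3.2)(0.42)² = 0.22579 kg m^2; axis through the centre, so I = 0.22579 kg m^2.
Solid cylinder: I_cm = (1/2)MR² = (1/2)(1.6)(0.25)² = 0.05 kg m^2; centre at d = 0.6 m, so I = I_cm + Md² gives I = 0.05 + (1.6)(0.6)² = 0.626 kg m^2.
Point mass: I_cm = 0; centre at d = 0.81 m, so I = I_cm + Md² gives I = 0 + (3.9)(0.81)² = 2.5588 kg m^2.
Total I = 0.13427 + 0.22579 + 0.626 + 2.5588 = 3.5448 kg m^2.

3.54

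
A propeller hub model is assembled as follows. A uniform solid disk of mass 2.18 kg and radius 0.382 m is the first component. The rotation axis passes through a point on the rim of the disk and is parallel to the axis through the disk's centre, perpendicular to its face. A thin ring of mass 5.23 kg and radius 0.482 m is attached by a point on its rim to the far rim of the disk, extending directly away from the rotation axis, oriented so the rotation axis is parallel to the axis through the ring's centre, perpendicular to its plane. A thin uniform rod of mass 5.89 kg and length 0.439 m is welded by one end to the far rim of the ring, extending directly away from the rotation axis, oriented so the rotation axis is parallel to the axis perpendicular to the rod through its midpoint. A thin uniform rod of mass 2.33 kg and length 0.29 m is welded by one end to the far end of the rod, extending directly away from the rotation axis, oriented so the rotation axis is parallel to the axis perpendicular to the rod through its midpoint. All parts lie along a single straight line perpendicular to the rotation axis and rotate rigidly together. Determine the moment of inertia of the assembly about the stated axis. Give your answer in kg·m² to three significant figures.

44.7

Solid disk: I_cm = (1/2)MR² = (1/2)(2.18)(0.382)² = 0.15906 kg·m²; centre at d = 0.382 m, so the parallel axis theorem gives I = 0.15906 + (2.18)(0.382)² = 0.47717 kg·m².
Thin ring: I_cm = MR² = (5.23)(0.482)² = 1.2151 kg·m²; centre at d = 0.382 + 0.382 + 0.482 = 1.246 m, so the parallel axis theorem gives I = 1.2151 + (5.23)(1.246)² = 9.3347 kg·m².
Thin rod: I_cm = (1/12)ML² = (1/12)(5.89)(0.439)² = 0.094594 kg·m²; centre at d = 0.382 + 0.382 + 0.482 + 0.482 + 0.2195 = 1.9475 m, so the parallel axis theorem gives I = 0.094594 + (5.89)(1.9475)² = 22.434 kg·m².
Thin rod: I_cm = (1/12)ML² = (1/12)(2.33)(0.29)² = 0.016329 kg·m²; centre at d = 0.382 + 0.382 + 0.482 + 0.482 + 0.2195 + 0.2195 + 0.145 = 2.312 m, so the parallel axis theorem gives I = 0.016329 + (2.33)(2.312)² = 12.471 kg·m².
Total I = 0.47717 + 9.3347 + 22.434 + 12.471 = 44.717 kg·m².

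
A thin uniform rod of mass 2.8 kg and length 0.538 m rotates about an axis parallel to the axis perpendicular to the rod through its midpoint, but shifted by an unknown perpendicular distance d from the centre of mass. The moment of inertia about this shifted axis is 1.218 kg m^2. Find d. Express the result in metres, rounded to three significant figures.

About the centre-of-mass axis, I_cm = (1/12)ML² = (1/12)(2.8)(0.538)² = 0.067537 kg m^2.
Parallel axis theorem: I = I_cm + Md², so Md² = 1.218 − 0.067537 = 1.1505 kg m^2.
d = √(1.1505 / 2.8) = 0.641 m.

0.641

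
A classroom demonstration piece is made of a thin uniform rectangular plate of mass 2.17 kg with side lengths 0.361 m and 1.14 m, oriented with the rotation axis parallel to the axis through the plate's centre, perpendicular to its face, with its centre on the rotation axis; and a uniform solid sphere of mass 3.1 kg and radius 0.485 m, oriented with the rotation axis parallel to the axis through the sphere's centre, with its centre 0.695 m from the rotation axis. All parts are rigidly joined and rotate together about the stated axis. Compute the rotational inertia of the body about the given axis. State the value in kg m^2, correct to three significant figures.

Rectangular plate: I_cm = (1/12)M(a²+b²) = (1/12)(2.17)[(0.361)² + (1.14)²] = 0.25858 kg m^2; axis through the centre, so I = 0.25858 kg m^2.
Solid sphere: I_cm = (2/5)MR² = (2/5)(3.1)(0.485)² = 0.29168 kg m^2; centre at d = 0.695 m, so I = I_cm + Md² gives I = 0.29168 + (3.1)(0.695)² = 1.7891 kg m^2.
Total I = 0.25858 + 1.7891 = 2.0476 kg m^2.

2.05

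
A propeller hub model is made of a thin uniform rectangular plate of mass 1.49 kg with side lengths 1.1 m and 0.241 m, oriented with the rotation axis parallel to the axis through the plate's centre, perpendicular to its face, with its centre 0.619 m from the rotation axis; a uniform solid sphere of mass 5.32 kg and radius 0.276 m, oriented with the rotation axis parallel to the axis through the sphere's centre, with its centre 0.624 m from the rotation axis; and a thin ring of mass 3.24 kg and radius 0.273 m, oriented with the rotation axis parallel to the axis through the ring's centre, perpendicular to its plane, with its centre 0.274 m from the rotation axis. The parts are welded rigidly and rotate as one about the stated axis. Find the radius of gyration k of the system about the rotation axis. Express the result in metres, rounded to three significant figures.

0.586

Rectangular plate: I_cm = (1/12)M(a²+b²) = (1/12)(1.49)[(1.1)² + (0.241)²] = 0.15745 kg m^2; centre at d = 0.619 m, so I = I_cm + Md² gives I = 0.15745 + (1.49)(0.619)² = 0.72836 kg m^2.
Solid sphere: I_cm = (2/5)MR² = (2/5)(5.32)(0.276)² = 0.1621 kg m^2; centre at d = 0.624 m, so I = I_cm + Md² gives I = 0.1621 + (5.32)(0.624)² = 2.2336 kg m^2.
Thin ring: I_cm = MR² = (3.24)(0.273)² = 0.24147 kg m^2; centre at d = 0.274 m, so I = I_cm + Md² gives I = 0.24147 + (3.24)(0.274)² = 0.48472 kg m^2.
Total I = 3.4467 kg m^2; total mass M = 10.05 kg.
k = √(I/M) = √(3.4467/10.05) = 0.58562 m.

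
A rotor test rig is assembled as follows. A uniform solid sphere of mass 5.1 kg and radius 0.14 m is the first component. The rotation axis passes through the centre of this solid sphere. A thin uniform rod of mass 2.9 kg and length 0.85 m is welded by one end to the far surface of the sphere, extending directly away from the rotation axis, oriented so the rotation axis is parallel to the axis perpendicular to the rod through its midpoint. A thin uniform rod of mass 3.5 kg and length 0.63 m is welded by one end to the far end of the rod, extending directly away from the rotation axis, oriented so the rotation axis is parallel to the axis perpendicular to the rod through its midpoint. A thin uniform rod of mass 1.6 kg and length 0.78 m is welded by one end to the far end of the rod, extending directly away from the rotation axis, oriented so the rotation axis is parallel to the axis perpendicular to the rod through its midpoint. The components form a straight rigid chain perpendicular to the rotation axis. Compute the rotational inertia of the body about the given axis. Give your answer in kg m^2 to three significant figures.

13.8

Solid sphere: I_cm = (2/5)MR² = (2/5)(5.1)(0.14)² = 0.039984 kg m^2; axis through the centre, so I = 0.039984 kg m^2.
Thin rod: I_cm = (1/12)ML² = (1/12)(2.9)(0.85)² = 0.1746 kg m^2; centre at d = 0.14 + 0.425 = 0.565 m, so the parallel axis theorem gives I = 0.1746 + (2.9)(0.565)² = 1.1004 kg m^2.
Thin rod: I_cm = (1/12)ML² = (1/12)(3.5)(0.63)² = 0.11576 kg m^2; centre at d = 0.14 + 0.425 + 0.425 + 0.315 = 1.305 m, so the parallel axis theorem gives I = 0.11576 + (3.5)(1.305)² = 6.0763 kg m^2.
Thin rod: I_cm = (1/12)ML² = (1/12)(1.6)(0.78)² = 0.08112 kg m^2; centre at d = 0.14 + 0.425 + 0.425 + 0.315 + 0.315 + 0.39 = 2.01 m, so the parallel axis theorem gives I = 0.08112 + (1.6)(2.01)² = 6.5453 kg m^2.
Total I = 0.039984 + 1.1004 + 6.0763 + 6.5453 = 13.762 kg m^2.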